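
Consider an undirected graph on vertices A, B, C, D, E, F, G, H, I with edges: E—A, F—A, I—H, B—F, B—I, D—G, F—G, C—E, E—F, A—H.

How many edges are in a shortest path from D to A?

Distance 0: D.
Distance 1: G.
Distance 2: F.
Distance 3: A, B, E — contains A.

3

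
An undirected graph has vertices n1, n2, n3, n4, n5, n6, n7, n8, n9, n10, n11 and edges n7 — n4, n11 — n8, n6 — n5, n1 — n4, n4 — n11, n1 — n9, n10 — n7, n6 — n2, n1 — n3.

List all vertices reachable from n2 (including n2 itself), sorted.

Start at n2.
Its neighbours: n6.
Then their neighbours: n5.
Nothing further is reachable.

n2, n5, n6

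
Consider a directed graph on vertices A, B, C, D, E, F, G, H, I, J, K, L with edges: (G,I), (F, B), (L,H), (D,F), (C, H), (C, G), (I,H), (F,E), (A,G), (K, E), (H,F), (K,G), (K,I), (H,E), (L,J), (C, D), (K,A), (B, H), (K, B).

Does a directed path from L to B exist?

Yes

Explore from L.
Distance 1: reach H, J.
Distance 2: reach E, F.
Distance 3: reach B.
Found B.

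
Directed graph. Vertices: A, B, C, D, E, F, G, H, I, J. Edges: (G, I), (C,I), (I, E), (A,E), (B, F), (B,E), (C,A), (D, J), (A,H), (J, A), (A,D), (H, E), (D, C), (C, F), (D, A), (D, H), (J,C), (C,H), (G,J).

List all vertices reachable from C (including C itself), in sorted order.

A, C, D, E, F, H, I, J

Start at C.
Its neighbours: A, F, H, I.
Then their neighbours: D, E.
Then next layer: J.
Nothing further is reachable.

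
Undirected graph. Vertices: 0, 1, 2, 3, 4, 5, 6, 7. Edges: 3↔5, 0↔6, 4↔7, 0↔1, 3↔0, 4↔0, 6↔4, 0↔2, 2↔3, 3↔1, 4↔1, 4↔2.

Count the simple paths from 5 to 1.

5–3–0–1
5–3–0–2–4–1
5–3–0–4–1
5–3–0–6–4–1
5–3–1
5–3–2–0–1
5–3–2–0–4–1
5–3–2–0–6–4–1
5–3–2–4–0–1
5–3–2–4–1
5–3–2–4–6–0–1

11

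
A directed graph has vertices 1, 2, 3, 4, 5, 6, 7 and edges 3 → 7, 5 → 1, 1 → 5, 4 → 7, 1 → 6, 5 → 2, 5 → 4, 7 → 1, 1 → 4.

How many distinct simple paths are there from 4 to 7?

1

4→7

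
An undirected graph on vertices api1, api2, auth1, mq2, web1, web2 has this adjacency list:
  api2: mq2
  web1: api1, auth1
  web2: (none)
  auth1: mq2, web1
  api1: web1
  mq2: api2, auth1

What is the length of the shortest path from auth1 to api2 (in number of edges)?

2

Distance 0: auth1.
Distance 1: mq2, web1.
Distance 2: api1, api2 — contains api2.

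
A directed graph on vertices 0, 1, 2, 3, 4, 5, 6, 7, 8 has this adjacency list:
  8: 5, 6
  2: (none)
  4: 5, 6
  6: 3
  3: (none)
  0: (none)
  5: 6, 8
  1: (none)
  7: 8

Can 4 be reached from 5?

No

Explore from 5.
Distance 1: reach 6, 8.
Distance 2: reach 3.
The search from 5 is exhausted; no directed path reaches 4.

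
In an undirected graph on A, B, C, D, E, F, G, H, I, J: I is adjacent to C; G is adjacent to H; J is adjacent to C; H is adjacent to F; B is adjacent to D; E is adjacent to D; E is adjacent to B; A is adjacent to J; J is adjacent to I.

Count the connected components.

3

From A: component {A, C, I, J}.
From B: component {B, D, E}.
From F: component {F, G, H}.
That's 3 components.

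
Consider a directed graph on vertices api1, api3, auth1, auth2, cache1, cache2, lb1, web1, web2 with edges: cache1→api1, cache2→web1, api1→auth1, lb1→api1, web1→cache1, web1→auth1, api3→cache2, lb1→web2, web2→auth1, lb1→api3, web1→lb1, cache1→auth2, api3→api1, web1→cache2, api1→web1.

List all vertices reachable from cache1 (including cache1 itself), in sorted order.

api1, api3, auth1, auth2, cache1, cache2, lb1, web1, web2

Start at cache1.
Its neighbours: api1, auth2.
Then their neighbours: auth1, web1.
Then next layer: cache2, lb1.
Then next layer: api3, web2.
Every vertex is now reached.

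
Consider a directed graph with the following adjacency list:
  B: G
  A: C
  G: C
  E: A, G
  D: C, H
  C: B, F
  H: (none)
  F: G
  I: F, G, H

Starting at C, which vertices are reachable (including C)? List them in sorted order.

Start at C.
Its neighbours: B, F.
Then their neighbours: G.
Nothing further is reachable.

B, C, F, G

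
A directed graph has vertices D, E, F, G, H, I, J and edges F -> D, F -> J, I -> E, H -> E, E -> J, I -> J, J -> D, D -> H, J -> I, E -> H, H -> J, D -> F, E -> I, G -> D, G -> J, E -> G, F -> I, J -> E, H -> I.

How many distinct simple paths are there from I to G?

I→E→G
I→J→D→H→E→G
I→J→E→G

3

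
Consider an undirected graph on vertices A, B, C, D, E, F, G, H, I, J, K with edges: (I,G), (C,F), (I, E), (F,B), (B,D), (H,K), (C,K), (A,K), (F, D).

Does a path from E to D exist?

No

Explore from E.
Distance 1: reach I.
Distance 2: reach G.
The search is exhausted without reaching D; it lies in a different component.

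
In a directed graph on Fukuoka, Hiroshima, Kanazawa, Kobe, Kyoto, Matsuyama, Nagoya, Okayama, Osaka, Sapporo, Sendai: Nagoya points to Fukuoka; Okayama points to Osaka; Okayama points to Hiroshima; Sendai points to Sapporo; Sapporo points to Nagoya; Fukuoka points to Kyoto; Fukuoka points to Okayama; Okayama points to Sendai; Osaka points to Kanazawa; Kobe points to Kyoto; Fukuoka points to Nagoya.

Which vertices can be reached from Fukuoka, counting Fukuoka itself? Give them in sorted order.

Start at Fukuoka.
Its neighbours: Kyoto, Nagoya, Okayama.
Then their neighbours: Hiroshima, Osaka, Sendai.
Then next layer: Kanazawa, Sapporo.
Nothing further is reachable.

Fukuoka, Hiroshima, Kanazawa, Kyoto, Nagoya, Okayama, Osaka, Sapporo, Sendai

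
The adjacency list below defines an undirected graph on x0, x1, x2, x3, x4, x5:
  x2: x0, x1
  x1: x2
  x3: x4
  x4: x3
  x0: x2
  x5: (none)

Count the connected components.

From x0: component {x0, x1, x2}.
From x3: component {x3, x4}.
From x5: component {x5}.
That's 3 components.

3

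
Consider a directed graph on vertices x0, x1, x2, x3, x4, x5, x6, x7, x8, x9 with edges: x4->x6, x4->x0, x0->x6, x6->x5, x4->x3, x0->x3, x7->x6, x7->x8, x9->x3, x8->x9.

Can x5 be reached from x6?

Yes

Explore from x6.
Distance 1: reach x5.
Found x5.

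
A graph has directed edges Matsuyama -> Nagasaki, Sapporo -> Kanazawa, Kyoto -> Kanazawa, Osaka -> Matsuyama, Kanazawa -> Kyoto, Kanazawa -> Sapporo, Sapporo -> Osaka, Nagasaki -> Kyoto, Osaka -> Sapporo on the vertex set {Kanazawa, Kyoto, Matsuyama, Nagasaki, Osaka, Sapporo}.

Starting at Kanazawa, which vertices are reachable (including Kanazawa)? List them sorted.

Start at Kanazawa.
Its neighbours: Kyoto, Sapporo.
Then their neighbours: Osaka.
Then next layer: Matsuyama.
Then next layer: Nagasaki.
Every vertex is now reached.

Kanazawa, Kyoto, Matsuyama, Nagasaki, Osaka, Sapporo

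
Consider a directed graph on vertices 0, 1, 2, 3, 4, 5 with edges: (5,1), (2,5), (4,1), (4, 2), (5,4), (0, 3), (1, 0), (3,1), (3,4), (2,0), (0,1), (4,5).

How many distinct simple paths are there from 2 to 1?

6

2→0→1
2→0→3→1
2→0→3→4→1
2→0→3→4→5→1
2→5→1
2→5→4→1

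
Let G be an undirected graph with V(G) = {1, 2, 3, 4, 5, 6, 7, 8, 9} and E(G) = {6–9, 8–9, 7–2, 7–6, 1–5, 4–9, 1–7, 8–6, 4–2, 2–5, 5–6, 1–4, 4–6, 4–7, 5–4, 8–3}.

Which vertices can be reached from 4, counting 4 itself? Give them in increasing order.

1, 2, 3, 4, 5, 6, 7, 8, 9

Start at 4.
Its neighbours: 1, 2, 5, 6, 7, 9.
Then their neighbours: 8.
Then next layer: 3.
Every vertex is now reached.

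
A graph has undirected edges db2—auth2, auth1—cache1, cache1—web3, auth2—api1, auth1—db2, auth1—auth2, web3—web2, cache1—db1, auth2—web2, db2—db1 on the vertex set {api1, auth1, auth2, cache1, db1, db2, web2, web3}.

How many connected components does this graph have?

From api1: component {api1, auth1, auth2, cache1, db1, db2, web2, web3}.
That's 1 component.

1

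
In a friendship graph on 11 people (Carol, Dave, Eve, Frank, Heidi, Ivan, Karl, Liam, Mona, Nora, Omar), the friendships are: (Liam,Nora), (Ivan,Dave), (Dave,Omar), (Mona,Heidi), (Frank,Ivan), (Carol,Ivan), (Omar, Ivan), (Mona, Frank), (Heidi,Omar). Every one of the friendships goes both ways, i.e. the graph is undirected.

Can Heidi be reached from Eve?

Eve has no edges, so nothing is reachable from it.

No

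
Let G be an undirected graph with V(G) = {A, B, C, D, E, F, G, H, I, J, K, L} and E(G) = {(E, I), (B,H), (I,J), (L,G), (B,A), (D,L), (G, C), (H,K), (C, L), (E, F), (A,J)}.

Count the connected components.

From A: component {A, B, E, F, H, I, J, K}.
From C: component {C, D, G, L}.
That's 2 components.

2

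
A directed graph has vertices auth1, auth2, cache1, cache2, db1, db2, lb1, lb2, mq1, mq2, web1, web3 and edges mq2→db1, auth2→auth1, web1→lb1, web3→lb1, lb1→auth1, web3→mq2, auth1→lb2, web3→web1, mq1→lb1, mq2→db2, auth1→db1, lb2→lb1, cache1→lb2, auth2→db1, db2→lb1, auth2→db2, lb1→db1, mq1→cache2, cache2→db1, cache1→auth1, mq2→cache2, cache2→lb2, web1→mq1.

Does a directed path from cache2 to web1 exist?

No

Explore from cache2.
Distance 1: reach db1, lb2.
Distance 2: reach lb1.
Distance 3: reach auth1.
The search from cache2 is exhausted; no directed path reaches web1.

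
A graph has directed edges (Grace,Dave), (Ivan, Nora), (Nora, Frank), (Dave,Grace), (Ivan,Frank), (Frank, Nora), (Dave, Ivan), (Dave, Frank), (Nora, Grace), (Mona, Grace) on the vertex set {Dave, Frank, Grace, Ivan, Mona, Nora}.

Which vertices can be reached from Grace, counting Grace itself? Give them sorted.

Start at Grace.
Its neighbours: Dave.
Then their neighbours: Frank, Ivan.
Then next layer: Nora.
Nothing further is reachable.

Dave, Frank, Grace, Ivan, Nora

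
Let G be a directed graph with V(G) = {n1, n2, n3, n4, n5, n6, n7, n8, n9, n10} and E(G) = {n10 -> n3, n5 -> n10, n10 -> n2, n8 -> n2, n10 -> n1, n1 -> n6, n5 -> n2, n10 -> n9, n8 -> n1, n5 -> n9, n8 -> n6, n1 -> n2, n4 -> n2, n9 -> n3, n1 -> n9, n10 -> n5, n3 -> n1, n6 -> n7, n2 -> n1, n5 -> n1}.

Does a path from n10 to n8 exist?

No

Explore from n10.
Distance 1: reach n1, n2, n3, n5, n9.
Distance 2: reach n6.
Distance 3: reach n7.
The search from n10 is exhausted; no directed path reaches n8.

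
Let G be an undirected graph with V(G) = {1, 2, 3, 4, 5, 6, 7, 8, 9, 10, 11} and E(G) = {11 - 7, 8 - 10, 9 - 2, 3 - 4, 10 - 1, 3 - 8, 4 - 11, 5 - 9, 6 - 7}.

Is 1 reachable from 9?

Explore from 9.
Distance 1: reach 2, 5.
The search is exhausted without reaching 1; it lies in a different component.

No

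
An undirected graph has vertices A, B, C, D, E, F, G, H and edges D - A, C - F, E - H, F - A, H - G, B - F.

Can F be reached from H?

No

Explore from H.
Distance 1: reach E, G.
The search is exhausted without reaching F; it lies in a different component.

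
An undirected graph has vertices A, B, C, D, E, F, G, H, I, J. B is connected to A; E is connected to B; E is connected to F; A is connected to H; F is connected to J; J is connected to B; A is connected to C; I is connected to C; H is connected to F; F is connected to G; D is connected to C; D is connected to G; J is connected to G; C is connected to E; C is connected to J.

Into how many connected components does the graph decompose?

From A: component {A, B, C, D, E, F, G, H, I, J}.
That's 1 component.

1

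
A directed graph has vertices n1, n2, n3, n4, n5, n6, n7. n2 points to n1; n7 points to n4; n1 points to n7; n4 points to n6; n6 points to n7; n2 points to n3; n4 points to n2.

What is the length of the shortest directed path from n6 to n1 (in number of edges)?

4

Distance 0: n6.
Distance 1: n7.
Distance 2: n4.
Distance 3: n2.
Distance 4: n1, n3 — contains n1.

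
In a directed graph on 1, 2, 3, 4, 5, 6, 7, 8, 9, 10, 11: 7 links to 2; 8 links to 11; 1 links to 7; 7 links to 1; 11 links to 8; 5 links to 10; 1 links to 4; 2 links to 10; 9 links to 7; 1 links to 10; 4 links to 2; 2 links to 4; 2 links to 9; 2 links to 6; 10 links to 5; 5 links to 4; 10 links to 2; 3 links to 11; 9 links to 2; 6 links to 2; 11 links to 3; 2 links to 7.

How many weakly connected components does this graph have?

2

From 1: component {1, 2, 4, 5, 6, 7, 9, 10}.
From 3: component {3, 8, 11}.
That's 2 components.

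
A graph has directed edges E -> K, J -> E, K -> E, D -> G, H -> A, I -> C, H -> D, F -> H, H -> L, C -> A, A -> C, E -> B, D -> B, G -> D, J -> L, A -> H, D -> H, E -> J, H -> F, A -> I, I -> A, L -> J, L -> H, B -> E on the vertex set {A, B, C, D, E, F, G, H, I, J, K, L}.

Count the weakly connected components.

From A: component {A, B, C, D, E, F, G, H, I, J, K, L}.
That's 1 component.

1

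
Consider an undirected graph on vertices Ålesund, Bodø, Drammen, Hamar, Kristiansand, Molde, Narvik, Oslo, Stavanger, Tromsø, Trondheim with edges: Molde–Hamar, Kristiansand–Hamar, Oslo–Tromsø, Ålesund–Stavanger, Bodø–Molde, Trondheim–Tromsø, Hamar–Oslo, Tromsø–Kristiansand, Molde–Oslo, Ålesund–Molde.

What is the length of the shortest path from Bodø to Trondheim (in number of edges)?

Distance 0: Bodø.
Distance 1: Molde.
Distance 2: Ålesund, Hamar, Oslo.
Distance 3: Kristiansand, Stavanger, Tromsø.
Distance 4: Trondheim — contains Trondheim.

4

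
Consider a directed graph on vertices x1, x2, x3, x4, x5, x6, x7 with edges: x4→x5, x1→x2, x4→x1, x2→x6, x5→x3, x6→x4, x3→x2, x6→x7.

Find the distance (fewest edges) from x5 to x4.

4

Distance 0: x5.
Distance 1: x3.
Distance 2: x2.
Distance 3: x6.
Distance 4: x4, x7 — contains x4.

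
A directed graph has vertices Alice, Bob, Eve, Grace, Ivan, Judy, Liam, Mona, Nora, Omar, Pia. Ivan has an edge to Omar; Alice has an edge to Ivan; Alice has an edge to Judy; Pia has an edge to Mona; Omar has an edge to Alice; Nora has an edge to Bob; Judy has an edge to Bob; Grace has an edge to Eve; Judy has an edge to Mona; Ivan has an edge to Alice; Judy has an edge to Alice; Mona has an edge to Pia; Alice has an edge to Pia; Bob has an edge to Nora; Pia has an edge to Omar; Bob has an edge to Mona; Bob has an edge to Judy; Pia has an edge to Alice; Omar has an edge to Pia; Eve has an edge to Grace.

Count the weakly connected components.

3

From Alice: component {Alice, Bob, Ivan, Judy, Mona, Nora, Omar, Pia}.
From Eve: component {Eve, Grace}.
From Liam: component {Liam}.
That's 3 components.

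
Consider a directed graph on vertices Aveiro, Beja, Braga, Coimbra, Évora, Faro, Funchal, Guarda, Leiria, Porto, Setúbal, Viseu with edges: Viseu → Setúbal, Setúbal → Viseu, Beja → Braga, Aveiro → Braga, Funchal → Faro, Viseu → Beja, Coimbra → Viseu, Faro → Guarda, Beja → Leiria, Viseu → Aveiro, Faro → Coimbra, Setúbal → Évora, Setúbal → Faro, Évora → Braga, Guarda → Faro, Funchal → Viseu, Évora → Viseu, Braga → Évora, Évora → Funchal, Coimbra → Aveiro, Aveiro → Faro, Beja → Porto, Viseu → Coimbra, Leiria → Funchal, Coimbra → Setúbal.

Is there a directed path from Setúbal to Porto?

Yes

Explore from Setúbal.
Distance 1: reach Évora, Faro, Viseu.
Distance 2: reach Aveiro, Beja, Braga, Coimbra, Funchal, Guarda.
Distance 3: reach Leiria, Porto.
Found Porto.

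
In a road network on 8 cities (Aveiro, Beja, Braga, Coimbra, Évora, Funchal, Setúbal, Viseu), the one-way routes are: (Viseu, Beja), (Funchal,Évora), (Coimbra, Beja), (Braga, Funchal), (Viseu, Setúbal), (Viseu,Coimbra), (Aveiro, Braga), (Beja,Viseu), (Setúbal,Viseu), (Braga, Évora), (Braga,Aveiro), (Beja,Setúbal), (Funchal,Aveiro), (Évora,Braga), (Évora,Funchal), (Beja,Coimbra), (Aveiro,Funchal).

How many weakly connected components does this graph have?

2

From Aveiro: component {Aveiro, Braga, Évora, Funchal}.
From Beja: component {Beja, Coimbra, Setúbal, Viseu}.
That's 2 components.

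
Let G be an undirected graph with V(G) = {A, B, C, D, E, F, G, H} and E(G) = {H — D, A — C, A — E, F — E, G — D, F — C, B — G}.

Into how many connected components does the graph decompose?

From A: component {A, C, E, F}.
From B: component {B, D, G, H}.
That's 2 components.

2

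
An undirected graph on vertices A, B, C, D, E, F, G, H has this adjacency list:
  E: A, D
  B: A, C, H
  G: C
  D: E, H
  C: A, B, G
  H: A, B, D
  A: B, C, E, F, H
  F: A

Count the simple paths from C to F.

C–A–F
C–B–A–F
C–B–H–A–F
C–B–H–D–E–A–F

4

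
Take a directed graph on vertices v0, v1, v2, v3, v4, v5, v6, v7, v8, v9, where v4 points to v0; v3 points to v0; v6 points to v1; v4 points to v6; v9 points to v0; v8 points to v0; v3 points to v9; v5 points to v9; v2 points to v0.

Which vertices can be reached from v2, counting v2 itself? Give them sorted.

Start at v2.
Its neighbours: v0.
Nothing further is reachable.

v0, v2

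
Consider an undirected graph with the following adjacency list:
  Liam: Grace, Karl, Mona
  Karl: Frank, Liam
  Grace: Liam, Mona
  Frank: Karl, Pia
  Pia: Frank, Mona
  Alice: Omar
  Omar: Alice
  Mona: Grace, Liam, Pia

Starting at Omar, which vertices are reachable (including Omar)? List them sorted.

Alice, Omar

Start at Omar.
Its neighbours: Alice.
Nothing further is reachable.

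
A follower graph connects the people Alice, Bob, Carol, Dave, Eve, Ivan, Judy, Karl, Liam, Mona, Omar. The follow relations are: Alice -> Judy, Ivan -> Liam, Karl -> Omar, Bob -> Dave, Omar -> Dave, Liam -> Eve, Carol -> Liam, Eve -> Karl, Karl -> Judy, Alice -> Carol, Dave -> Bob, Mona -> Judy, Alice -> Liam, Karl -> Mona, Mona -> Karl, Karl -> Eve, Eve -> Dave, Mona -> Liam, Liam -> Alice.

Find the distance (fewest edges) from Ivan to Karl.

Distance 0: Ivan.
Distance 1: Liam.
Distance 2: Alice, Eve.
Distance 3: Carol, Dave, Judy, Karl — contains Karl.

3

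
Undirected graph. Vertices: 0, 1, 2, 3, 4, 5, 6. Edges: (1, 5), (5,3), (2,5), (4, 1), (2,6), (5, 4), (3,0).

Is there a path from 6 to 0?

Yes

Explore from 6.
Distance 1: reach 2.
Distance 2: reach 5.
Distance 3: reach 1, 3, 4.
Distance 4: reach 0.
Found 0.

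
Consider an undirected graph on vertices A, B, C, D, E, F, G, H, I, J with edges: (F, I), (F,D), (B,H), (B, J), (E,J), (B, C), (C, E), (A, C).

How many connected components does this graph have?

3

From A: component {A, B, C, E, H, J}.
From D: component {D, F, I}.
From G: component {G}.
That's 3 components.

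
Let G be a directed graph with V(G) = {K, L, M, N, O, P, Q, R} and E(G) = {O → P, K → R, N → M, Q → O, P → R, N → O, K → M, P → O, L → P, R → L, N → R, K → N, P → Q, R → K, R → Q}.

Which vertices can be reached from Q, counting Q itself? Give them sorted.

Start at Q.
Its neighbours: O.
Then their neighbours: P.
Then next layer: R.
Then next layer: K, L.
Then next layer: M, N.
Every vertex is now reached.

K, L, M, N, O, P, Q, R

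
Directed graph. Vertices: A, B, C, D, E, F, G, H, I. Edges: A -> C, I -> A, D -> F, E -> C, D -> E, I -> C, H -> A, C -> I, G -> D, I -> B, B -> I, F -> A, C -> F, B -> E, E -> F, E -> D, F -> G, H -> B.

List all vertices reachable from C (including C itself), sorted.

A, B, C, D, E, F, G, I

Start at C.
Its neighbours: F, I.
Then their neighbours: A, B, G.
Then next layer: D, E.
Nothing further is reachable.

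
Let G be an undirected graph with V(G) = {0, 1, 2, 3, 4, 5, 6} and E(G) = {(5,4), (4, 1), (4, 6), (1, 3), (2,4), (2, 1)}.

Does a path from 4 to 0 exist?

Explore from 4.
Distance 1: reach 1, 2, 5, 6.
Distance 2: reach 3.
The search is exhausted without reaching 0; it lies in a different component.

No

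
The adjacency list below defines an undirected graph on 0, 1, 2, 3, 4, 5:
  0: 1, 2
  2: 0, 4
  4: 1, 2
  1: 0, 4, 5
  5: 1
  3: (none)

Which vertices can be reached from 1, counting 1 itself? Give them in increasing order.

Start at 1.
Its neighbours: 0, 4, 5.
Then their neighbours: 2.
Nothing further is reachable.

0, 1, 2, 4, 5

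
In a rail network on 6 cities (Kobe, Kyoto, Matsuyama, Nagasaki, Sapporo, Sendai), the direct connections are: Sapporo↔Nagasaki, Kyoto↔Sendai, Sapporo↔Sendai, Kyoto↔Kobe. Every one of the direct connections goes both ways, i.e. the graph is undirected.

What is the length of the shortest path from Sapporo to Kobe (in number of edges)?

Distance 0: Sapporo.
Distance 1: Nagasaki, Sendai.
Distance 2: Kyoto.
Distance 3: Kobe — contains Kobe.

3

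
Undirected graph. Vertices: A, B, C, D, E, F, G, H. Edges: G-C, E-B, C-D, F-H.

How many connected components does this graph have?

From A: component {A}.
From B: component {B, E}.
From C: component {C, D, G}.
From F: component {F, H}.
That's 4 components.

4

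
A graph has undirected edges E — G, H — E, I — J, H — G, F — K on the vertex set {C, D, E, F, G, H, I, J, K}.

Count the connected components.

From C: component {C}.
From D: component {D}.
From E: component {E, G, H}.
From F: component {F, K}.
From I: component {I, J}.
That's 5 components.

5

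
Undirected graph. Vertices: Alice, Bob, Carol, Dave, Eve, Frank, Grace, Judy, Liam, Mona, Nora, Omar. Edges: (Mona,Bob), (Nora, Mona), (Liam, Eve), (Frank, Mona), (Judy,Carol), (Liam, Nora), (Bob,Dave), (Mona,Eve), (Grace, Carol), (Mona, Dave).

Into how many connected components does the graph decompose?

From Alice: component {Alice}.
From Bob: component {Bob, Dave, Eve, Frank, Liam, Mona, Nora}.
From Carol: component {Carol, Grace, Judy}.
From Omar: component {Omar}.
That's 4 components.

4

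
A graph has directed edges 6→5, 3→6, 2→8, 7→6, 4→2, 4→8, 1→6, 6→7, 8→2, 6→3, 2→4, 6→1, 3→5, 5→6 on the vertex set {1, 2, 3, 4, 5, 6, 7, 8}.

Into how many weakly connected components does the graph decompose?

2

From 1: component {1, 3, 5, 6, 7}.
From 2: component {2, 4, 8}.
That's 2 components.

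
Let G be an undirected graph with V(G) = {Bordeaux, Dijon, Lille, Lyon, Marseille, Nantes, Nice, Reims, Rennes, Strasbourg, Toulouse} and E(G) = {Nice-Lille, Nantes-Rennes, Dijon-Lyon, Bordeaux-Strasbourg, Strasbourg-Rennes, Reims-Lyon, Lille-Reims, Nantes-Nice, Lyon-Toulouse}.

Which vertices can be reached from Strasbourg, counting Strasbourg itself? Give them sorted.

Bordeaux, Dijon, Lille, Lyon, Nantes, Nice, Reims, Rennes, Strasbourg, Toulouse

Start at Strasbourg.
Its neighbours: Bordeaux, Rennes.
Then their neighbours: Nantes.
Then next layer: Nice.
Then next layer: Lille.
Then next layer: Reims.
Then next layer: Lyon.
Then next layer: Dijon, Toulouse.
Nothing further is reachable.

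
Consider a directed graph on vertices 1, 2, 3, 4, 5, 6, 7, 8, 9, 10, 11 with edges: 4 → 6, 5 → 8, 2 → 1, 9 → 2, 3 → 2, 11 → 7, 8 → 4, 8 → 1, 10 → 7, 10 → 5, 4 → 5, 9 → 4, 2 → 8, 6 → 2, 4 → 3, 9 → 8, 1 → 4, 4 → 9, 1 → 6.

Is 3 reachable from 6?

Explore from 6.
Distance 1: reach 2.
Distance 2: reach 1, 8.
Distance 3: reach 4.
Distance 4: reach 3, 5, 9.
Found 3.

Yes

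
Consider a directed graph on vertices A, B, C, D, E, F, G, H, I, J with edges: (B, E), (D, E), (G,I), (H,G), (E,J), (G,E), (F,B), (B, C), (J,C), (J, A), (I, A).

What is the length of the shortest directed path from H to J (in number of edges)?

Distance 0: H.
Distance 1: G.
Distance 2: E, I.
Distance 3: A, J — contains J.

3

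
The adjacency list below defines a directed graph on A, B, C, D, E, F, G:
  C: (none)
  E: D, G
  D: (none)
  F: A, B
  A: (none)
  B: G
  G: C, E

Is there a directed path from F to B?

Explore from F.
Distance 1: reach A, B.
Found B.

Yes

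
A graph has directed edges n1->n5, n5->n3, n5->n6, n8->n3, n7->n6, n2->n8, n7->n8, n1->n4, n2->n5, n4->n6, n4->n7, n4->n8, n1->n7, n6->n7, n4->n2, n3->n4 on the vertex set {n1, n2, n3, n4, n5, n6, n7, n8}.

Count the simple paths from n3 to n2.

1

n3→n4→n2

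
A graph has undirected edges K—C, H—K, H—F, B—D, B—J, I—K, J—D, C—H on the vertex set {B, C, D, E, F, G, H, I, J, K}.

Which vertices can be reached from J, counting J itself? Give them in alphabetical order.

B, D, J

Start at J.
Its neighbours: B, D.
Nothing further is reachable.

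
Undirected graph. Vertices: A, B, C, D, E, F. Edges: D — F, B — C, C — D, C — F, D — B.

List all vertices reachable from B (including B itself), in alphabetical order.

Start at B.
Its neighbours: C, D.
Then their neighbours: F.
Nothing further is reachable.

B, C, D, F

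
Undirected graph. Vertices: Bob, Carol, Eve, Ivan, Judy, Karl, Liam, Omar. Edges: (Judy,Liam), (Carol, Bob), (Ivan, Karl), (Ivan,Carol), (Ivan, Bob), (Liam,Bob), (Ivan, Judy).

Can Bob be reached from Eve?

Eve has no edges, so nothing is reachable from it.

No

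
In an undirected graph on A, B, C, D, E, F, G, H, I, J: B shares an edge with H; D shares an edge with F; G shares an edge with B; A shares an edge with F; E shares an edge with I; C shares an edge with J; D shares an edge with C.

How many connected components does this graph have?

From A: component {A, C, D, F, J}.
From B: component {B, G, H}.
From E: component {E, I}.
That's 3 components.

3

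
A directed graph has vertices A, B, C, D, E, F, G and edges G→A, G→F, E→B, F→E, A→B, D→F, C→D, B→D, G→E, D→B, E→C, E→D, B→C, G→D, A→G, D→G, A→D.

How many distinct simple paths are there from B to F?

B→C→D→F
B→C→D→G→F
B→D→F
B→D→G→F

4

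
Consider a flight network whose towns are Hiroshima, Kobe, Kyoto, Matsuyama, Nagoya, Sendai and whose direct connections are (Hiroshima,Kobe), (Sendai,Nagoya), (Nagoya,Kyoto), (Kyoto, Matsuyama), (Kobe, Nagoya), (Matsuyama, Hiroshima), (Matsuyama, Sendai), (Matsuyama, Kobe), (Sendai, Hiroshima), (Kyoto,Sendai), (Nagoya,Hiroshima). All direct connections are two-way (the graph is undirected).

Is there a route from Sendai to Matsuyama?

Yes

Explore from Sendai.
Distance 1: reach Hiroshima, Kyoto, Matsuyama, Nagoya.
Found Matsuyama.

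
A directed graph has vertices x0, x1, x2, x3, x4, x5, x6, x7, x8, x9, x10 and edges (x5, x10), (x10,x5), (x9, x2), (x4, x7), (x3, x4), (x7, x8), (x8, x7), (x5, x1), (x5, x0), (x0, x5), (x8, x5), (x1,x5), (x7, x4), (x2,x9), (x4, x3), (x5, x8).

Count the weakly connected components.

3

From x0: component {x0, x1, x3, x4, x5, x7, x8, x10}.
From x2: component {x2, x9}.
From x6: component {x6}.
That's 3 components.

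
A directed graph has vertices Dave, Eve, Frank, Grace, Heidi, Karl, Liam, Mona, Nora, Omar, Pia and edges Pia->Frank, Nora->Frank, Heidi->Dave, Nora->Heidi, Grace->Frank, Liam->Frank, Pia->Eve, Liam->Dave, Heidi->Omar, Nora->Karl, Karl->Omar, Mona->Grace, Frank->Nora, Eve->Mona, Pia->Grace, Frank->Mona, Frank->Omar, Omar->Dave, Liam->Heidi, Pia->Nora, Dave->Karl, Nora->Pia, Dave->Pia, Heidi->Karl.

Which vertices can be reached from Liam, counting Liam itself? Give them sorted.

Dave, Eve, Frank, Grace, Heidi, Karl, Liam, Mona, Nora, Omar, Pia

Start at Liam.
Its neighbours: Dave, Frank, Heidi.
Then their neighbours: Karl, Mona, Nora, Omar, Pia.
Then next layer: Eve, Grace.
Every vertex is now reached.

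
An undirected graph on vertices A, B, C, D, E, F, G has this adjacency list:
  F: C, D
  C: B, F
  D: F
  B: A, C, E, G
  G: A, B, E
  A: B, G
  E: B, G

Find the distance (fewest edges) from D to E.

Distance 0: D.
Distance 1: F.
Distance 2: C.
Distance 3: B.
Distance 4: A, E, G — contains E.

4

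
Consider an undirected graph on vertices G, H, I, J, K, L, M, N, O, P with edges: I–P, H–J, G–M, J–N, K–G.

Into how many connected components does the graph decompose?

5

From G: component {G, K, M}.
From H: component {H, J, N}.
From I: component {I, P}.
From L: component {L}.
From O: component {O}.
That's 5 components.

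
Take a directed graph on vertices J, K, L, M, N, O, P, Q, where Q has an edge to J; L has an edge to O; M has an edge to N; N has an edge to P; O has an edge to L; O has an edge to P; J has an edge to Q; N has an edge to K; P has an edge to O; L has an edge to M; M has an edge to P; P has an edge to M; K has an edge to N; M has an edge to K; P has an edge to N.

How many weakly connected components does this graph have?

From J: component {J, Q}.
From K: component {K, L, M, N, O, P}.
That's 2 components.

2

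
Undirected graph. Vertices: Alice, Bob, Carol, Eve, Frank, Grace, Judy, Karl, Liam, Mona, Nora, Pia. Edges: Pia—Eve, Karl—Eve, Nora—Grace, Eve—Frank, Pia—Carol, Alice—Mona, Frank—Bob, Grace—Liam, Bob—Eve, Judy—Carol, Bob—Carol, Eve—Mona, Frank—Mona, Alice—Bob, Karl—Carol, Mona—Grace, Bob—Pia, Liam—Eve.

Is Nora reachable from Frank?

Yes

Explore from Frank.
Distance 1: reach Bob, Eve, Mona.
Distance 2: reach Alice, Carol, Grace, Karl, Liam, Pia.
Distance 3: reach Judy, Nora.
Found Nora.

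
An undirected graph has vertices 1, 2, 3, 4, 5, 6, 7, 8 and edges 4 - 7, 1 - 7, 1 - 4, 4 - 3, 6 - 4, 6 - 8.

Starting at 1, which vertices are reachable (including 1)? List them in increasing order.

Start at 1.
Its neighbours: 4, 7.
Then their neighbours: 3, 6.
Then next layer: 8.
Nothing further is reachable.

1, 3, 4, 6, 7, 8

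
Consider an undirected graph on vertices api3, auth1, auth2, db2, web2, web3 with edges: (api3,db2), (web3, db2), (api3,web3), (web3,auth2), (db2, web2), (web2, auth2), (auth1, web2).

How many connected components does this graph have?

1

From api3: component {api3, auth1, auth2, db2, web2, web3}.
That's 1 component.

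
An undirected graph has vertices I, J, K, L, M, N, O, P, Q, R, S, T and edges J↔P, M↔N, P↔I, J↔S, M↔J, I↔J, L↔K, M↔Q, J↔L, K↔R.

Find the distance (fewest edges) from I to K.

Distance 0: I.
Distance 1: J, P.
Distance 2: L, M, S.
Distance 3: K, N, Q — contains K.

3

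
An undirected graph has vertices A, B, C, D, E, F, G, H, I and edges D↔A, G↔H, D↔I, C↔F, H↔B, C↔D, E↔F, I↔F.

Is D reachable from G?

No

Explore from G.
Distance 1: reach H.
Distance 2: reach B.
The search is exhausted without reaching D; it lies in a different component.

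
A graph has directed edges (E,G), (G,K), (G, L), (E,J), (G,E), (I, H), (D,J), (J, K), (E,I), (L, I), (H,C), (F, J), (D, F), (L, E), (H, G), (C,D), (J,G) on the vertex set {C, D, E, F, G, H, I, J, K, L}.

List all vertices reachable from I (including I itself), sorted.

Start at I.
Its neighbours: H.
Then their neighbours: C, G.
Then next layer: D, E, K, L.
Then next layer: F, J.
Every vertex is now reached.

C, D, E, F, G, H, I, J, K, L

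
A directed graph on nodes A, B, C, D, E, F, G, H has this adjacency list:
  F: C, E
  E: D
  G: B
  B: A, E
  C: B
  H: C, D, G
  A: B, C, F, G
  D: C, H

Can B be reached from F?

Yes

Explore from F.
Distance 1: reach C, E.
Distance 2: reach B, D.
Found B.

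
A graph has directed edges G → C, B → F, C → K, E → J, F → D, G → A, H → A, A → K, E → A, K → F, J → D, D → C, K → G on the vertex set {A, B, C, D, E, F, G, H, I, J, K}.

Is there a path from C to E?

No

Explore from C.
Distance 1: reach K.
Distance 2: reach F, G.
Distance 3: reach A, D.
The search from C is exhausted; no directed path reaches E.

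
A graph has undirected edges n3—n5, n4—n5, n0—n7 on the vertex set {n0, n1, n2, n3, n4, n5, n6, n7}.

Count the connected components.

5

From n0: component {n0, n7}.
From n1: component {n1}.
From n2: component {n2}.
From n3: component {n3, n4, n5}.
From n6: component {n6}.
That's 5 components.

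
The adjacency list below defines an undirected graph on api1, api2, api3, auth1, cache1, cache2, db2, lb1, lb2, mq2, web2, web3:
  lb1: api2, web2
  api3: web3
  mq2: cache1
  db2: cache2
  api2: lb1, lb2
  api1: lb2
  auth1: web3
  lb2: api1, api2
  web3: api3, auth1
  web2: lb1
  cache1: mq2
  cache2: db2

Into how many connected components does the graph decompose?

From api1: component {api1, api2, lb1, lb2, web2}.
From api3: component {api3, auth1, web3}.
From cache1: component {cache1, mq2}.
From cache2: component {cache2, db2}.
That's 4 components.

4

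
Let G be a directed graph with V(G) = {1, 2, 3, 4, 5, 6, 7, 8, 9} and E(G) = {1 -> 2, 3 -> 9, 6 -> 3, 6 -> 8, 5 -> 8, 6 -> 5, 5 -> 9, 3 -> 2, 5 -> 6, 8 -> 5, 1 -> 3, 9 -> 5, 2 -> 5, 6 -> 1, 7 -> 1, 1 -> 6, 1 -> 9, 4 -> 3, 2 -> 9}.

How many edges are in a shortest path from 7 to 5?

3

Distance 0: 7.
Distance 1: 1.
Distance 2: 2, 3, 6, 9.
Distance 3: 5, 8 — contains 5.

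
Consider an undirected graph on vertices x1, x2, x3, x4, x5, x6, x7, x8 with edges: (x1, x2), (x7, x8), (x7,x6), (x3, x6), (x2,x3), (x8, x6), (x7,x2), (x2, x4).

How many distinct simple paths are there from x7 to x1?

3

x7–x2–x1
x7–x6–x3–x2–x1
x7–x8–x6–x3–x2–x1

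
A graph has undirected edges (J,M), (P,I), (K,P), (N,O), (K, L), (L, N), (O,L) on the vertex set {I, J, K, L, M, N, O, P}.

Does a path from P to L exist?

Explore from P.
Distance 1: reach I, K.
Distance 2: reach L.
Found L.

Yes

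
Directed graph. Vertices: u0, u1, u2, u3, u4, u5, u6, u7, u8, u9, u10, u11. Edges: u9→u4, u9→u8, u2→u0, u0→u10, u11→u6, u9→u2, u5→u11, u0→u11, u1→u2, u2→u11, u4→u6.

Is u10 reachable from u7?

u7 has no outgoing edges, so nothing is reachable from it.

No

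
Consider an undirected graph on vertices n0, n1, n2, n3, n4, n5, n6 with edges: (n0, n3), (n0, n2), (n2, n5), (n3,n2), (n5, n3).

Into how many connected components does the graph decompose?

From n0: component {n0, n2, n3, n5}.
From n1: component {n1}.
From n4: component {n4}.
From n6: component {n6}.
That's 4 components.

4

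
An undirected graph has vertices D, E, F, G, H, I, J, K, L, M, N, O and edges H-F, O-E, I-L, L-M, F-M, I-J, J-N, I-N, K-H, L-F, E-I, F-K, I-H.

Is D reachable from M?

Explore from M.
Distance 1: reach F, L.
Distance 2: reach H, I, K.
Distance 3: reach E, J, N.
Distance 4: reach O.
The search is exhausted without reaching D; it lies in a different component.

No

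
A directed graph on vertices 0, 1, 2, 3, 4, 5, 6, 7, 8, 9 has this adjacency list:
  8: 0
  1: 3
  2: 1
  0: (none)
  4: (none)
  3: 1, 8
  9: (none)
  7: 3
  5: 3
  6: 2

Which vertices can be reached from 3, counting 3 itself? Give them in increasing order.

Start at 3.
Its neighbours: 1, 8.
Then their neighbours: 0.
Nothing further is reachable.

0, 1, 3, 8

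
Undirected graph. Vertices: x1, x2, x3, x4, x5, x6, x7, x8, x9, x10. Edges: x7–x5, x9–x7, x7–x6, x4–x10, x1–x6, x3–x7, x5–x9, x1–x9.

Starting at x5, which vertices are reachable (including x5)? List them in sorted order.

x1, x3, x5, x6, x7, x9

Start at x5.
Its neighbours: x7, x9.
Then their neighbours: x1, x3, x6.
Nothing further is reachable.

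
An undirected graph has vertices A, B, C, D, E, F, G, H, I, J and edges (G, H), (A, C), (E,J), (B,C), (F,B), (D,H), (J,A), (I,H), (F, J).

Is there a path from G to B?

Explore from G.
Distance 1: reach H.
Distance 2: reach D, I.
The search is exhausted without reaching B; it lies in a different component.

No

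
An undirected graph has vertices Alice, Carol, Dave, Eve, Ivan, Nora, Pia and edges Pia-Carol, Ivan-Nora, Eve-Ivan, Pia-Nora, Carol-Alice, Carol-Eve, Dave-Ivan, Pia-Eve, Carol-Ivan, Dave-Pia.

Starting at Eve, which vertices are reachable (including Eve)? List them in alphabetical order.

Start at Eve.
Its neighbours: Carol, Ivan, Pia.
Then their neighbours: Alice, Dave, Nora.
Every vertex is now reached.

Alice, Carol, Dave, Eve, Ivan, Nora, Pia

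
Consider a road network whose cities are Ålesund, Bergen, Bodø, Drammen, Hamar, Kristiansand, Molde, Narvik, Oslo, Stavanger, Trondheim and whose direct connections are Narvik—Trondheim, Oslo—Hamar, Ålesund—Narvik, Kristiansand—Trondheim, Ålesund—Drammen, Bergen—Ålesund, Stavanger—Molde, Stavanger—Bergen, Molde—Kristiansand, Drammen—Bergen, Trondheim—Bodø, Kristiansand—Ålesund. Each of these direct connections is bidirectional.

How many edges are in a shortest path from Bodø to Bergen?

4

Distance 0: Bodø.
Distance 1: Trondheim.
Distance 2: Kristiansand, Narvik.
Distance 3: Ålesund, Molde.
Distance 4: Bergen, Drammen, Stavanger — contains Bergen.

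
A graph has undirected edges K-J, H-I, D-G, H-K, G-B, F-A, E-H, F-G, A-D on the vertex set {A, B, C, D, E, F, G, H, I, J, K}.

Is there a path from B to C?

No

Explore from B.
Distance 1: reach G.
Distance 2: reach D, F.
Distance 3: reach A.
The search is exhausted without reaching C; it lies in a different component.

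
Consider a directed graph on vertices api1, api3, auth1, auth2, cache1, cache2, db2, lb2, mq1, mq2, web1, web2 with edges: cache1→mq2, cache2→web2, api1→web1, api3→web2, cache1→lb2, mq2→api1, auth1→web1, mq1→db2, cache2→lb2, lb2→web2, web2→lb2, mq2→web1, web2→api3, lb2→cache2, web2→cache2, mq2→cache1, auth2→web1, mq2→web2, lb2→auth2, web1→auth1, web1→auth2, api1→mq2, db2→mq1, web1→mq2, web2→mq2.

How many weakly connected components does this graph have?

2

From api1: component {api1, api3, auth1, auth2, cache1, cache2, lb2, mq2, web1, web2}.
From db2: component {db2, mq1}.
That's 2 components.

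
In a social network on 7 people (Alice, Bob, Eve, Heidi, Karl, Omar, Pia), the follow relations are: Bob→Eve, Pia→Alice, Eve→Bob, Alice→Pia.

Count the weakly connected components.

From Alice: component {Alice, Pia}.
From Bob: component {Bob, Eve}.
From Heidi: component {Heidi}.
From Karl: component {Karl}.
From Omar: component {Omar}.
That's 5 components.

5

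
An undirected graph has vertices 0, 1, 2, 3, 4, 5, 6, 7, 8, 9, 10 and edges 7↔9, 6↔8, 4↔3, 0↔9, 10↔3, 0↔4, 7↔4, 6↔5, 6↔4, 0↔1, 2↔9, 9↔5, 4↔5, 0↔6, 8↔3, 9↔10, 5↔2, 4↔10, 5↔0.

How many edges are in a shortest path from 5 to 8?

2

Distance 0: 5.
Distance 1: 0, 2, 4, 6, 9.
Distance 2: 1, 3, 7, 8, 10 — contains 8.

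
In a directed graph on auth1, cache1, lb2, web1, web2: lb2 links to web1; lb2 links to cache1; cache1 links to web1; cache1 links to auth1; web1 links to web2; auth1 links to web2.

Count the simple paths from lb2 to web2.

lb2→cache1→auth1→web2
lb2→cache1→web1→web2
lb2→web1→web2

3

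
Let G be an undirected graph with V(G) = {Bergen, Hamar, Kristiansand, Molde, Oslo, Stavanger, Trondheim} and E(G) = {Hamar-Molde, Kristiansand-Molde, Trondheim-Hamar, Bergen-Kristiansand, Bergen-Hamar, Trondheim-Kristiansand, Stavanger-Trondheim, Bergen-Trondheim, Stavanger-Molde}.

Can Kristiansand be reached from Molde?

Yes

Explore from Molde.
Distance 1: reach Hamar, Kristiansand, Stavanger.
Found Kristiansand.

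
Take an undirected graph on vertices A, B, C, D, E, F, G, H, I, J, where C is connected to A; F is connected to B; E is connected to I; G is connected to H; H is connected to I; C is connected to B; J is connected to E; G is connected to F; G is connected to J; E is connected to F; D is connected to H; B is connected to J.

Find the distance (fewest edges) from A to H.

Distance 0: A.
Distance 1: C.
Distance 2: B.
Distance 3: F, J.
Distance 4: E, G.
Distance 5: H, I — contains H.

5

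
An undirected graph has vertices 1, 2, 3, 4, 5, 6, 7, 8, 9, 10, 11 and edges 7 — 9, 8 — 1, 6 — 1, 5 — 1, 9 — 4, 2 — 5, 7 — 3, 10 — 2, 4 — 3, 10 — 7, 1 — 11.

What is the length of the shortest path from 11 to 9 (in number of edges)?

6

Distance 0: 11.
Distance 1: 1.
Distance 2: 5, 6, 8.
Distance 3: 2.
Distance 4: 10.
Distance 5: 7.
Distance 6: 3, 9 — contains 9.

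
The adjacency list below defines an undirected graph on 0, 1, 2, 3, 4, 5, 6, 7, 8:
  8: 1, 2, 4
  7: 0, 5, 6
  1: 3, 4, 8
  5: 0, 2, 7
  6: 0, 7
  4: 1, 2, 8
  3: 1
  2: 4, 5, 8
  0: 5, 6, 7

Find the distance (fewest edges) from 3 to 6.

6

Distance 0: 3.
Distance 1: 1.
Distance 2: 4, 8.
Distance 3: 2.
Distance 4: 5.
Distance 5: 0, 7.
Distance 6: 6 — contains 6.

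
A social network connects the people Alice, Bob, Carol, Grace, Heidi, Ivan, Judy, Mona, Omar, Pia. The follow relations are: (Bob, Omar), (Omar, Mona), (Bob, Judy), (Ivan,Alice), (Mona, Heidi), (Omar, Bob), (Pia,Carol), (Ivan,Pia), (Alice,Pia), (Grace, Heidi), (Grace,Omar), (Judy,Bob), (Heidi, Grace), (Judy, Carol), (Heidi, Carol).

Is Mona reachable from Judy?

Explore from Judy.
Distance 1: reach Bob, Carol.
Distance 2: reach Omar.
Distance 3: reach Mona.
Found Mona.

Yes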